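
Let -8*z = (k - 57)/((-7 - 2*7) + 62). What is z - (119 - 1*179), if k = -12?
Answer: 19749/328 ≈ 60.210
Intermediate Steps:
z = 69/328 (z = -(-12 - 57)/(8*((-7 - 2*7) + 62)) = -(-69)/(8*((-7 - 14) + 62)) = -(-69)/(8*(-21 + 62)) = -(-69)/(8*41) = -⅛*(-69/41) = 69/328 ≈ 0.21037)
z - (119 - 1*179) = 69/328 - (119 - 1*179) = 69/328 - (119 - 179) = 69/328 - 1*(-60) = 69/328 + 60 = 19749/328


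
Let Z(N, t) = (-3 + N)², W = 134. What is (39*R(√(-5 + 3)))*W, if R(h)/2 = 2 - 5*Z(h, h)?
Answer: -344916 + 313560*I*√2 ≈ -3.4492e+5 + 4.4344e+5*I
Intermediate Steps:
R(h) = 4 - 10*(-3 + h)² (R(h) = 2*(2 - 5*(-3 + h)²) = 4 - 10*(-3 + h)²)
(39*R(√(-5 + 3)))*W = (39*(4 - 10*(-3 + √(-5 + 3))²))*134 = (39*(4 - 10*(-3 + √(-2))²))*134 = (39*(4 - 10*(-3 + I*√2)²))*134 = (156 - 390*(-3 + I*√2)²)*134 = 20904 - 52260*(-3 + I*√2)²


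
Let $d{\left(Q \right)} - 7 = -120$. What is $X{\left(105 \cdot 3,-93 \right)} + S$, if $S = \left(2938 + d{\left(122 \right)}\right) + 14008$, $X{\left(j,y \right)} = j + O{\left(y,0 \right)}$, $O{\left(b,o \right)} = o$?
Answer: $17148$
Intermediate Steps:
$d{\left(Q \right)} = -113$ ($d{\left(Q \right)} = 7 - 120 = -113$)
$X{\left(j,y \right)} = j$ ($X{\left(j,y \right)} = j + 0 = j$)
$S = 16833$ ($S = \left(2938 - 113\right) + 14008 = 2825 + 14008 = 16833$)
$X{\left(105 \cdot 3,-93 \right)} + S = 105 \cdot 3 + 16833 = 315 + 16833 = 17148$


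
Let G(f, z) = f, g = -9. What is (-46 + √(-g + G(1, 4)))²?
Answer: (46 - √10)² ≈ 1835.1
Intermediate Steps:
(-46 + √(-g + G(1, 4)))² = (-46 + √(-1*(-9) + 1))² = (-46 + √(9 + 1))² = (-46 + √10)²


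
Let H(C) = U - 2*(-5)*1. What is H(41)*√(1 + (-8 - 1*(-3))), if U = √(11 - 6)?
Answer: 2*I*(10 + √5) ≈ 24.472*I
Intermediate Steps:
U = √5 ≈ 2.2361
H(C) = 10 + √5 (H(C) = √5 - 2*(-5)*1 = √5 + 10*1 = √5 + 10 = 10 + √5)
H(41)*√(1 + (-8 - 1*(-3))) = (10 + √5)*√(1 + (-8 - 1*(-3))) = (10 + √5)*√(1 + (-8 + 3)) = (10 + √5)*√(1 - 5) = (10 + √5)*√(-4) = (10 + √5)*(2*I) = 2*I*(10 + √5)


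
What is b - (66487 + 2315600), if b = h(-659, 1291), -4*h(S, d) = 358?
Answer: -4764353/2 ≈ -2.3822e+6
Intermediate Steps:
h(S, d) = -179/2 (h(S, d) = -¼*358 = -179/2)
b = -179/2 ≈ -89.500
b - (66487 + 2315600) = -179/2 - (66487 + 2315600) = -179/2 - 1*2382087 = -179/2 - 2382087 = -4764353/2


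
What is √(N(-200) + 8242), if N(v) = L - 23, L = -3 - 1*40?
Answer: 4*√511 ≈ 90.421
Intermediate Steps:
L = -43 (L = -3 - 40 = -43)
N(v) = -66 (N(v) = -43 - 23 = -66)
√(N(-200) + 8242) = √(-66 + 8242) = √8176 = 4*√511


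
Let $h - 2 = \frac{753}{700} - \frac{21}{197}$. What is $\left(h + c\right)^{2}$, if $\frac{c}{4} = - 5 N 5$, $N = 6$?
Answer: $\frac{6778320945252481}{19016410000} \approx 3.5645 \cdot 10^{5}$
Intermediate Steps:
$c = -600$ ($c = 4 \left(-5\right) 6 \cdot 5 = 4 \left(\left(-30\right) 5\right) = 4 \left(-150\right) = -600$)
$h = \frac{409441}{137900}$ ($h = 2 + \left(\frac{753}{700} - \frac{21}{197}\right) = 2 + \frac{133641}{137900} = \frac{409441}{137900} \approx 2.9691$)
$\left(h + c\right)^{2} = \left(\frac{409441}{137900} - 600\right)^{2} = \left(- \frac{82330559}{137900}\right)^{2} = \frac{6778320945252481}{19016410000}$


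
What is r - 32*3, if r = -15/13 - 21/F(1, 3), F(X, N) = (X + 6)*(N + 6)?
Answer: -3802/39 ≈ -97.487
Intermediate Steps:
F(X, N) = (6 + N)*(6 + X) (F(X, N) = (6 + X)*(6 + N) = (6 + N)*(6 + X))
r = -58/39 (r = -15/13 - 21/(36 + 6*3 + 6*1 + 3*1) = -15*1/13 - 21/(36 + 18 + 6 + 3) = -15/13 - 21/63 = -15/13 - 21*1/63 = -15/13 - ⅓ = -58/39 ≈ -1.4872)
r - 32*3 = -58/39 - 32*3 = -58/39 - 96 = -3802/39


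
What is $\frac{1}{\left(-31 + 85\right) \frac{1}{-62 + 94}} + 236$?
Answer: $\frac{6388}{27} \approx 236.59$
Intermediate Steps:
$\frac{1}{\left(-31 + 85\right) \frac{1}{-62 + 94}} + 236 = \frac{1}{54 \cdot \frac{1}{32}} + 236 = \frac{1}{\frac{27}{16}} + 236 = \frac{16}{27} + 236 = \frac{6388}{27}$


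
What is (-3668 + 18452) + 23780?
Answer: 38564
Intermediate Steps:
(-3668 + 18452) + 23780 = 14784 + 23780 = 38564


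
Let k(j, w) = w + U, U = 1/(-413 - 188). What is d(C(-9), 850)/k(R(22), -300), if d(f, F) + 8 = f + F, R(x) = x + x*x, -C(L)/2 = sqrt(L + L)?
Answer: -506042/180301 + 3606*I*sqrt(2)/180301 ≈ -2.8067 + 0.028284*I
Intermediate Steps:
U = -1/601 (U = 1/(-601) = -1/601 ≈ -0.0016639)
C(L) = -2*sqrt(2)*sqrt(L) (C(L) = -2*sqrt(L + L) = -2*sqrt(2)*sqrt(L))
R(x) = x + x**2
d(f, F) = -8 + F + f (d(f, F) = -8 + (f + F) = -8 + (F + f) = -8 + F + f)
k(j, w) = -1/601 + w (k(j, w) = w - 1/601 = -1/601 + w)
d(C(-9), 850)/k(R(22), -300) = (-8 + 850 - 2*sqrt(2)*sqrt(-9))/(-1/601 - 300) = (-8 + 850 - 2*sqrt(2)*3*I)/(-180301/601) = (-8 + 850 - 6*I*sqrt(2))*(-601/180301) = (842 - 6*I*sqrt(2))*(-601/180301) = -506042/180301 + 3606*I*sqrt(2)/180301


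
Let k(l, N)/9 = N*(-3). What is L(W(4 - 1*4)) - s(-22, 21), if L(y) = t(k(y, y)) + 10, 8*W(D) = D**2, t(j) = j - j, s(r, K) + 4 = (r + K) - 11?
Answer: 26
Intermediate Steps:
s(r, K) = -15 + K + r (s(r, K) = -4 + ((r + K) - 11) = -4 + ((K + r) - 11) = -4 + (-11 + K + r) = -15 + K + r)
k(l, N) = -27*N (k(l, N) = 9*(N*(-3)) = 9*(-3*N) = -27*N)
t(j) = 0
W(D) = D**2/8
L(y) = 10 (L(y) = 0 + 10 = 10)
L(W(4 - 1*4)) - s(-22, 21) = 10 - (-15 + 21 - 22) = 10 - 1*(-16) = 10 + 16 = 26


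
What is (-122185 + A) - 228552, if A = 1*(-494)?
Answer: -351231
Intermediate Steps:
A = -494
(-122185 + A) - 228552 = (-122185 - 494) - 228552 = -122679 - 228552 = -351231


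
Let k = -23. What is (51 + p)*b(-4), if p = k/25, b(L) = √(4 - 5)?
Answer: 1252*I/25 ≈ 50.08*I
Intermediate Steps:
b(L) = I (b(L) = √(-1) = I)
p = -23/25 ≈ -0.92000
(51 + p)*b(-4) = (51 - 23/25)*I = 1252*I/25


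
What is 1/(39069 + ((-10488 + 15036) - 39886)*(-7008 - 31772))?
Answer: 1/1370446709 ≈ 7.2969e-10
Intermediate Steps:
1/(39069 + ((-10488 + 15036) - 39886)*(-7008 - 31772)) = 1/(39069 + (4548 - 39886)*(-38780)) = 1/(39069 - 35338*(-38780)) = 1/(39069 + 1370407640) = 1/1370446709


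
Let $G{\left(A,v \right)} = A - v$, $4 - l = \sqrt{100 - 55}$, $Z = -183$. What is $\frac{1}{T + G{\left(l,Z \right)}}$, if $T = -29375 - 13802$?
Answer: $- \frac{2866}{123209337} + \frac{\sqrt{5}}{616046685} \approx -2.3258 \cdot 10^{-5}$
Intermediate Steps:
$l = 4 - 3 \sqrt{5}$ ($l = 4 - \sqrt{100 - 55} = 4 - \sqrt{45} = 4 - 3 \sqrt{5} \approx -2.7082$)
$T = -43177$
$\frac{1}{T + G{\left(l,Z \right)}} = \frac{1}{-43177 + \left(\left(4 - 3 \sqrt{5}\right) - -183\right)} = \frac{1}{-43177 + \left(\left(4 - 3 \sqrt{5}\right) + 183\right)} = \frac{1}{-43177 + \left(187 - 3 \sqrt{5}\right)} = \frac{1}{-42990 - 3 \sqrt{5}}$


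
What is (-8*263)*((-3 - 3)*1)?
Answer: 12624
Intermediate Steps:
(-8*263)*((-3 - 3)*1) = -(-12624) = -2104*(-6) = 12624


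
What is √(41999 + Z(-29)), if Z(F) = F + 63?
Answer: √42033 ≈ 205.02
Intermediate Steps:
Z(F) = 63 + F
√(41999 + Z(-29)) = √(41999 + (63 - 29)) = √(41999 + 34) = √42033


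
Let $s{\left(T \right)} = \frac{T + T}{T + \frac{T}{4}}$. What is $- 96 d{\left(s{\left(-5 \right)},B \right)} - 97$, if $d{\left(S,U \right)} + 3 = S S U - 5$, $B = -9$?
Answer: $\frac{72071}{25} \approx 2882.8$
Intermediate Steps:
$s{\left(T \right)} = \frac{8}{5}$ ($s{\left(T \right)} = \frac{2 T}{T + T \frac{1}{4}} = \frac{2 T}{T + \frac{T}{4}} = \frac{2 T}{\frac{5}{4} T} = 2 T \frac{4}{5 T} = \frac{8}{5}$)
$d{\left(S,U \right)} = -8 + U S^{2}$ ($d{\left(S,U \right)} = -3 + \left(S S U - 5\right) = -3 + \left(S^{2} U - 5\right) = -3 + \left(U S^{2} - 5\right) = -3 + \left(-5 + U S^{2}\right) = -8 + U S^{2}$)
$- 96 d{\left(s{\left(-5 \right)},B \right)} - 97 = - 96 \left(-8 - 9 \left(\frac{8}{5}\right)^{2}\right) - 97 = - 96 \left(-8 - \frac{576}{25}\right) - 97 = \left(-96\right) \left(- \frac{776}{25}\right) - 97 = \frac{74496}{25} - 97 = \frac{72071}{25}$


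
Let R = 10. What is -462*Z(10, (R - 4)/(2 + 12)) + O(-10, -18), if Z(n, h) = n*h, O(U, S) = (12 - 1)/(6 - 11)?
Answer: -9911/5 ≈ -1982.2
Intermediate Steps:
O(U, S) = -11/5 (O(U, S) = 11/(-5) = 11*(-⅕) = -11/5)
Z(n, h) = h*n
-462*Z(10, (R - 4)/(2 + 12)) + O(-10, -18) = -462*(10 - 4)/(2 + 12)*10 - 11/5 = -462*6/14*10 - 11/5 = -462*6*(1/14)*10 - 11/5 = -198*10 - 11/5 = -462*30/7 - 11/5 = -1980 - 11/5 = -9911/5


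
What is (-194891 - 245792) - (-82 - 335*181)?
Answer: -379966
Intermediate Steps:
(-194891 - 245792) - (-82 - 335*181) = -440683 - (-82 - 60635) = -440683 - 1*(-60717) = -440683 + 60717 = -379966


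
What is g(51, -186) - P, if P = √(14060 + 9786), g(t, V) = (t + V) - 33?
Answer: -168 - √23846 ≈ -322.42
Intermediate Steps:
g(t, V) = -33 + V + t (g(t, V) = (V + t) - 33 = -33 + V + t)
P = √23846 ≈ 154.42
g(51, -186) - P = (-33 - 186 + 51) - √23846 = -168 - √23846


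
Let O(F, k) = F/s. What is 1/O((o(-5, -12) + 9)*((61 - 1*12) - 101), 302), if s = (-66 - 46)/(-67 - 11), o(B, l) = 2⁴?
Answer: -14/12675 ≈ -0.0011045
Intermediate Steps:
o(B, l) = 16
s = 56/39 (s = -112/(-78) = -112*(-1/78) = 56/39 ≈ 1.4359)
O(F, k) = 39*F/56 (O(F, k) = F/(56/39) = F*(39/56) = 39*F/56)
1/O((o(-5, -12) + 9)*((61 - 1*12) - 101), 302) = 1/(39*((16 + 9)*((61 - 1*12) - 101))/56) = 1/(39*(25*((61 - 12) - 101))/56) = 1/(39*(25*(49 - 101))/56) = 1/(39*(25*(-52))/56) = 1/((39/56)*(-1300)) = 1/(-12675/14) = -14/12675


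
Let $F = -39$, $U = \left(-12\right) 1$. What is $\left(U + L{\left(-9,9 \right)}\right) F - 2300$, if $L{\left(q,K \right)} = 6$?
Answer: $-2066$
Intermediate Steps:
$U = -12$
$\left(U + L{\left(-9,9 \right)}\right) F - 2300 = \left(-12 + 6\right) \left(-39\right) - 2300 = \left(-6\right) \left(-39\right) - 2300 = 234 - 2300 = -2066$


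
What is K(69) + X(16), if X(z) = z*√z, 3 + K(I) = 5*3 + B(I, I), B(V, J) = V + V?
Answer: 214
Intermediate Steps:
B(V, J) = 2*V
K(I) = 12 + 2*I (K(I) = -3 + (5*3 + 2*I) = -3 + (15 + 2*I) = 12 + 2*I)
X(z) = z^(3/2)
K(69) + X(16) = (12 + 2*69) + 16^(3/2) = (12 + 138) + 64 = 150 + 64 = 214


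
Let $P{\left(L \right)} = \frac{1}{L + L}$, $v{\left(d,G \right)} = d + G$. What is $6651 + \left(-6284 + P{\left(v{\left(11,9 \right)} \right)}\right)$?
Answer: $\frac{14681}{40} \approx 367.02$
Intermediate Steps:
$v{\left(d,G \right)} = G + d$
$P{\left(L \right)} = \frac{1}{2 L}$
$6651 + \left(-6284 + P{\left(v{\left(11,9 \right)} \right)}\right) = 6651 - \left(6284 - \frac{1}{2 \left(9 + 11\right)}\right) = 6651 - \left(6284 - \frac{1}{2 \cdot 20}\right) = 6651 + \left(-6284 + \frac{1}{2} \cdot \frac{1}{20}\right) = 6651 + \left(-6284 + \frac{1}{40}\right) = 6651 - \frac{251359}{40} = \frac{14681}{40}$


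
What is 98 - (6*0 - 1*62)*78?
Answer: 4934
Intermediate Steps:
98 - (6*0 - 1*62)*78 = 98 - (0 - 62)*78 = 98 - 1*(-62)*78 = 98 + 62*78 = 98 + 4836 = 4934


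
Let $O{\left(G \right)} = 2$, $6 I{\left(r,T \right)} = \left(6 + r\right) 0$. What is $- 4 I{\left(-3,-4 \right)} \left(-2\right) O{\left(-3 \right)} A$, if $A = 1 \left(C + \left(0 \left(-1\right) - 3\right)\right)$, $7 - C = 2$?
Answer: $0$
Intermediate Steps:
$C = 5$ ($C = 7 - 2 = 5$)
$I{\left(r,T \right)} = 0$ ($I{\left(r,T \right)} = \frac{\left(6 + r\right) 0}{6} = \frac{1}{6} \cdot 0 = 0$)
$A = 2$ ($A = 1 \left(5 + \left(0 \left(-1\right) - 3\right)\right) = 1 \left(5 + \left(0 - 3\right)\right) = 1 \left(5 - 3\right) = 1 \cdot 2 = 2$)
$- 4 I{\left(-3,-4 \right)} \left(-2\right) O{\left(-3 \right)} A = \left(-4\right) 0 \left(-2\right) 2 \cdot 2 = 0 \left(-2\right) 2 \cdot 2 = 0 \cdot 2 \cdot 2 = 0 \cdot 2 = 0$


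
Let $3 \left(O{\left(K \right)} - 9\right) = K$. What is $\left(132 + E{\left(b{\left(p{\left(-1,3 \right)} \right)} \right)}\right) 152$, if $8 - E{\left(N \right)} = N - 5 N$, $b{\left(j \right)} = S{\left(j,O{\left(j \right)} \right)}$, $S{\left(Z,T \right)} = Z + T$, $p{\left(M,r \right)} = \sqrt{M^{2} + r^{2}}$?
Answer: $26752 + \frac{2432 \sqrt{10}}{3} \approx 29316.0$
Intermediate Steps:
$O{\left(K \right)} = 9 + \frac{K}{3}$
$S{\left(Z,T \right)} = T + Z$
$b{\left(j \right)} = 9 + \frac{4 j}{3}$ ($b{\left(j \right)} = \left(9 + \frac{j}{3}\right) + j = 9 + \frac{4 j}{3}$)
$E{\left(N \right)} = 8 + 4 N$ ($E{\left(N \right)} = 8 - \left(N - 5 N\right) = 8 - - 4 N = 8 + 4 N$)
$\left(132 + E{\left(b{\left(p{\left(-1,3 \right)} \right)} \right)}\right) 152 = \left(132 + \left(8 + 4 \left(9 + \frac{4 \sqrt{\left(-1\right)^{2} + 3^{2}}}{3}\right)\right)\right) 152 = \left(132 + \left(8 + 4 \left(9 + \frac{4 \sqrt{1 + 9}}{3}\right)\right)\right) 152 = \left(132 + \left(8 + 4 \left(9 + \frac{4 \sqrt{10}}{3}\right)\right)\right) 152 = \left(132 + \left(8 + \left(36 + \frac{16 \sqrt{10}}{3}\right)\right)\right) 152 = \left(132 + \left(44 + \frac{16 \sqrt{10}}{3}\right)\right) 152 = \left(176 + \frac{16 \sqrt{10}}{3}\right) 152 = 26752 + \frac{2432 \sqrt{10}}{3}$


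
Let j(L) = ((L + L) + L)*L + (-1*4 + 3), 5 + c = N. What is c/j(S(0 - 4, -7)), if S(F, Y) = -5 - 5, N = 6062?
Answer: 6057/299 ≈ 20.258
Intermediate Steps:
c = 6057 (c = -5 + 6062 = 6057)
S(F, Y) = -10
j(L) = -1 + 3*L² (j(L) = (2*L + L)*L + (-4 + 3) = (3*L)*L - 1 = 3*L² - 1 = -1 + 3*L²)
c/j(S(0 - 4, -7)) = 6057/(-1 + 3*(-10)²) = 6057/(-1 + 3*100) = 6057/(-1 + 300) = 6057/299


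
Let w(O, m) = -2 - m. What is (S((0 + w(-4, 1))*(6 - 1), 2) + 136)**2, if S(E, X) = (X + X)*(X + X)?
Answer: 23104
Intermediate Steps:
S(E, X) = 4*X**2 (S(E, X) = (2*X)*(2*X) = 4*X**2)
(S((0 + w(-4, 1))*(6 - 1), 2) + 136)**2 = (4*2**2 + 136)**2 = (4*4 + 136)**2 = (16 + 136)**2 = 152**2 = 23104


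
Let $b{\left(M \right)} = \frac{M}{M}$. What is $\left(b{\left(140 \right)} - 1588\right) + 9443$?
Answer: $7856$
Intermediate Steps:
$b{\left(M \right)} = 1$
$\left(b{\left(140 \right)} - 1588\right) + 9443 = \left(1 - 1588\right) + 9443 = -1587 + 9443 = 7856$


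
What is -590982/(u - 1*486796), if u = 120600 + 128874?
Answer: 295491/118661 ≈ 2.4902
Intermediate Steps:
u = 249474
-590982/(u - 1*486796) = -590982/(249474 - 1*486796) = -590982/(249474 - 486796) = -590982/(-237322) = -590982*(-1/237322) = 295491/118661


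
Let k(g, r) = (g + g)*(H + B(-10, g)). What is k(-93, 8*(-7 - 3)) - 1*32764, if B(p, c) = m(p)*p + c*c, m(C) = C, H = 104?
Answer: -1679422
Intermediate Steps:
B(p, c) = c² + p² (B(p, c) = p*p + c*c = p² + c² = c² + p²)
k(g, r) = 2*g*(204 + g²) (k(g, r) = (g + g)*(104 + (g² + (-10)²)) = (2*g)*(104 + (g² + 100)) = (2*g)*(104 + (100 + g²)) = (2*g)*(204 + g²) = 2*g*(204 + g²))
k(-93, 8*(-7 - 3)) - 1*32764 = 2*(-93)*(204 + (-93)²) - 1*32764 = 2*(-93)*(204 + 8649) - 32764 = 2*(-93)*8853 - 32764 = -1646658 - 32764 = -1679422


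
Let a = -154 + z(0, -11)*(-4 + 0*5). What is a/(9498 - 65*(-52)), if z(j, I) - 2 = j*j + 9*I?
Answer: 117/6439 ≈ 0.018171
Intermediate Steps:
z(j, I) = 2 + j² + 9*I (z(j, I) = 2 + (j*j + 9*I) = 2 + (j² + 9*I) = 2 + j² + 9*I)
a = 234 (a = -154 + (2 + 0² + 9*(-11))*(-4 + 0*5) = -154 + (2 + 0 - 99)*(-4 + 0) = -154 - 97*(-4) = -154 + 388 = 234)
a/(9498 - 65*(-52)) = 234/(9498 - 65*(-52)) = 234/(9498 + 3380) = 234/12878 = 234*(1/12878) = 117/6439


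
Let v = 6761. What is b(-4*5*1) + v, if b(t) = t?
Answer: 6741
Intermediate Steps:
b(-4*5*1) + v = -4*5*1 + 6761 = -20*1 + 6761 = -20 + 6761 = 6741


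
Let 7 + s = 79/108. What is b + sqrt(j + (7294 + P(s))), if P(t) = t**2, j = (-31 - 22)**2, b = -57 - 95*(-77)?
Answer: 7258 + sqrt(118299721)/108 ≈ 7358.7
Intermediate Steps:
s = -677/108 (s = -7 + 79/108 = -677/108 ≈ -6.2685)
b = 7258 (b = -57 + 7315 = 7258)
j = 2809 (j = (-53)**2 = 2809)
b + sqrt(j + (7294 + P(s))) = 7258 + sqrt(2809 + (7294 + (-677/108)**2)) = 7258 + sqrt(2809 + (7294 + 458329/11664)) = 7258 + sqrt(2809 + 85535545/11664) = 7258 + sqrt(118299721/11664) = 7258 + sqrt(118299721)/108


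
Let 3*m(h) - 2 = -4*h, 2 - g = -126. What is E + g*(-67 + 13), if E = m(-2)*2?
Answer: -20716/3 ≈ -6905.3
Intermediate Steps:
g = 128 (g = 2 - 1*(-126) = 2 + 126 = 128)
m(h) = 2/3 - 4*h/3 (m(h) = 2/3 + (-4*h)/3 = 2/3 - 4*h/3)
E = 20/3 (E = (2/3 - 4/3*(-2))*2 = (2/3 + 8/3)*2 = (10/3)*2 = 20/3 ≈ 6.6667)
E + g*(-67 + 13) = 20/3 + 128*(-67 + 13) = 20/3 + 128*(-54) = 20/3 - 6912 = -20716/3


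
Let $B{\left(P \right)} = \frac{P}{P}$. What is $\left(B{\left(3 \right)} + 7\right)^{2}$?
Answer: $64$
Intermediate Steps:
$B{\left(P \right)} = 1$
$\left(B{\left(3 \right)} + 7\right)^{2} = \left(1 + 7\right)^{2} = 8^{2} = 64$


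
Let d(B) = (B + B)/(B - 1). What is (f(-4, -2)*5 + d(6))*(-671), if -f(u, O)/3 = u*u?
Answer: 797148/5 ≈ 1.5943e+5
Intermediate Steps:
f(u, O) = -3*u**2 (f(u, O) = -3*u*u = -3*u**2)
d(B) = 2*B/(-1 + B) (d(B) = (2*B)/(-1 + B) = 2*B/(-1 + B))
(f(-4, -2)*5 + d(6))*(-671) = (-3*(-4)**2*5 + 2*6/(-1 + 6))*(-671) = (-3*16*5 + 2*6/5)*(-671) = (-48*5 + 2*6*(1/5))*(-671) = (-240 + 12/5)*(-671) = -1188/5*(-671) = 797148/5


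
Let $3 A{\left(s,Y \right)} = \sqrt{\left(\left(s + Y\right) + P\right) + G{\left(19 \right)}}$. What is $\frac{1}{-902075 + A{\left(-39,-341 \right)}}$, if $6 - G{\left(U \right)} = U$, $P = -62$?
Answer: $- \frac{1623735}{1464730750216} - \frac{3 i \sqrt{455}}{7323653751080} \approx -1.1086 \cdot 10^{-6} - 8.7377 \cdot 10^{-12} i$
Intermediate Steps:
$G{\left(U \right)} = 6 - U$
$A{\left(s,Y \right)} = \frac{\sqrt{-75 + Y + s}}{3}$ ($A{\left(s,Y \right)} = \frac{\sqrt{\left(\left(s + Y\right) - 62\right) + \left(6 - 19\right)}}{3} = \frac{\sqrt{\left(\left(Y + s\right) - 62\right) + \left(6 - 19\right)}}{3} = \frac{\sqrt{\left(-62 + Y + s\right) - 13}}{3} = \frac{\sqrt{-75 + Y + s}}{3}$)
$\frac{1}{-902075 + A{\left(-39,-341 \right)}} = \frac{1}{-902075 + \frac{\sqrt{-75 - 341 - 39}}{3}} = \frac{1}{-902075 + \frac{\sqrt{-455}}{3}} = \frac{1}{-902075 + \frac{i \sqrt{455}}{3}}$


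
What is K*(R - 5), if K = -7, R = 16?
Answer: -77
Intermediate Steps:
K*(R - 5) = -7*(16 - 5) = -7*11 = -77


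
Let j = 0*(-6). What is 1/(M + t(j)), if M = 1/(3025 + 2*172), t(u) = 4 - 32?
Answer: -3369/94331 ≈ -0.035715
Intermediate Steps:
j = 0
t(u) = -28
M = 1/3369 (M = 1/(3025 + 344) = 1/3369 ≈ 0.00029682)
1/(M + t(j)) = 1/(1/3369 - 28) = 1/(-94331/3369) = -3369/94331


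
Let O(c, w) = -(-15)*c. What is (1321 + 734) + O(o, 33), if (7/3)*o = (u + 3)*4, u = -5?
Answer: 14025/7 ≈ 2003.6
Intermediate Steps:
o = -24/7 (o = 3*((-5 + 3)*4)/7 = 3*(-2*4)/7 = (3/7)*(-8) = -24/7 ≈ -3.4286)
O(c, w) = 15*c
(1321 + 734) + O(o, 33) = (1321 + 734) + 15*(-24/7) = 2055 - 360/7 = 14025/7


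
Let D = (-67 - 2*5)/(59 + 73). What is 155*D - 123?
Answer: -2561/12 ≈ -213.42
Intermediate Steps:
D = -7/12 (D = (-67 - 10)/132 = -77*1/132 = -7/12 ≈ -0.58333)
155*D - 123 = 155*(-7/12) - 123 = -1085/12 - 123 = -2561/12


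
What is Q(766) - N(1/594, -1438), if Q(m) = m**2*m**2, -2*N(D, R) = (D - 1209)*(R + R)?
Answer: 102252449596447/297 ≈ 3.4428e+11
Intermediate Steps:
N(D, R) = -R*(-1209 + D) (N(D, R) = -(D - 1209)*(R + R)/2 = -(-1209 + D)*2*R/2 = -R*(-1209 + D))
Q(m) = m**4
Q(766) - N(1/594, -1438) = 766**4 - (-1438)*(1209 - 1/594) = 344282603536 - (-1438)*(1209 - 1*1/594) = 344282603536 - (-1438)*(1209 - 1/594) = 344282603536 - (-1438)*718145/594 = 344282603536 - 1*(-516346255/297) = 344282603536 + 516346255/297 = 102252449596447/297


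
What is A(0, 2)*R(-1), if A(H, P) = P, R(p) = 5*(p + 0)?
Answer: -10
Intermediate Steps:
R(p) = 5*p
A(0, 2)*R(-1) = 2*(5*(-1)) = 2*(-5) = -10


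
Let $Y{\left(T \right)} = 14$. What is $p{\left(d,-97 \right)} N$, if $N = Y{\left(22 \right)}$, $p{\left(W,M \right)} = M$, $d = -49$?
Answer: $-1358$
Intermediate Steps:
$N = 14$
$p{\left(d,-97 \right)} N = \left(-97\right) 14 = -1358$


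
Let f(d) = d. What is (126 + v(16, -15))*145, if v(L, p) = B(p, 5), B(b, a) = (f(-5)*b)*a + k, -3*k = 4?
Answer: 217355/3 ≈ 72452.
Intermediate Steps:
k = -4/3 (k = -1/3*4 = -4/3 ≈ -1.3333)
B(b, a) = -4/3 - 5*a*b (B(b, a) = (-5*b)*a - 4/3 = -5*a*b - 4/3 = -4/3 - 5*a*b)
v(L, p) = -4/3 - 25*p (v(L, p) = -4/3 - 5*5*p = -4/3 - 25*p)
(126 + v(16, -15))*145 = (126 + (-4/3 - 25*(-15)))*145 = (126 + (-4/3 + 375))*145 = (126 + 1121/3)*145 = (1499/3)*145 = 217355/3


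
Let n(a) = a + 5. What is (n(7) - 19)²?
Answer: 49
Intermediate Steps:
n(a) = 5 + a
(n(7) - 19)² = ((5 + 7) - 19)² = (12 - 19)² = (-7)² = 49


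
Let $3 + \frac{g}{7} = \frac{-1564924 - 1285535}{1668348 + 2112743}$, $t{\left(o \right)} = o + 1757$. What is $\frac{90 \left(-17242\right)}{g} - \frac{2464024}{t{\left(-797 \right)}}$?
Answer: $\frac{56124048564769}{993561240} \approx 56488.0$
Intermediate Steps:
$t{\left(o \right)} = 1757 + o$
$g = - \frac{99356124}{3781091}$ ($g = -21 + 7 \frac{-1564924 - 1285535}{1668348 + 2112743} = -21 + 7 \left(- \frac{2850459}{3781091}\right) = -21 - \frac{19953213}{3781091} = - \frac{99356124}{3781091} \approx -26.277$)
$\frac{90 \left(-17242\right)}{g} - \frac{2464024}{t{\left(-797 \right)}} = \frac{90 \left(-17242\right)}{- \frac{99356124}{3781091}} - \frac{2464024}{1757 - 797} = \left(-1551780\right) \left(- \frac{3781091}{99356124}\right) - \frac{2464024}{960} = \frac{488951782665}{8279677} - \frac{308003}{120} = \frac{56124048564769}{993561240}$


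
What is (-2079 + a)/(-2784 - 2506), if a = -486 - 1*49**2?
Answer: 2483/2645 ≈ 0.93875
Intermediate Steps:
a = -2887 (a = -486 - 1*2401 = -486 - 2401 = -2887)
(-2079 + a)/(-2784 - 2506) = (-2079 - 2887)/(-2784 - 2506) = -4966/(-5290) = -4966*(-1/5290) = 2483/2645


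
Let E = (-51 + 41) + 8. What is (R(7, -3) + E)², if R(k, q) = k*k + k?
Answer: 2916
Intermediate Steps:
E = -2 (E = -10 + 8 = -2)
R(k, q) = k + k² (R(k, q) = k² + k = k + k²)
(R(7, -3) + E)² = (7*(1 + 7) - 2)² = (7*8 - 2)² = (56 - 2)² = 54² = 2916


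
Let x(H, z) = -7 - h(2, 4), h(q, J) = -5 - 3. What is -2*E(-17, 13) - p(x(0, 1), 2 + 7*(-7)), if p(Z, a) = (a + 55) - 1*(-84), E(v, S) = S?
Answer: -118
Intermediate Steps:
h(q, J) = -8
x(H, z) = 1 (x(H, z) = -7 - 1*(-8) = -7 + 8 = 1)
p(Z, a) = 139 + a (p(Z, a) = (55 + a) + 84 = 139 + a)
-2*E(-17, 13) - p(x(0, 1), 2 + 7*(-7)) = -2*13 - (139 + (2 + 7*(-7))) = -26 - (139 + (2 - 49)) = -26 - (139 - 47) = -26 - 1*92 = -26 - 92 = -118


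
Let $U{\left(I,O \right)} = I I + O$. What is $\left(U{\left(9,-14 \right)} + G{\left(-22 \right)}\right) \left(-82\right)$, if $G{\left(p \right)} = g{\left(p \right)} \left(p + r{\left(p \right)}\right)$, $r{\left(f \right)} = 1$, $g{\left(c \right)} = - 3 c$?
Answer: $108158$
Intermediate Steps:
$U{\left(I,O \right)} = O + I^{2}$ ($U{\left(I,O \right)} = I^{2} + O = O + I^{2}$)
$G{\left(p \right)} = - 3 p \left(1 + p\right)$ ($G{\left(p \right)} = - 3 p \left(p + 1\right) = - 3 p \left(1 + p\right)$)
$\left(U{\left(9,-14 \right)} + G{\left(-22 \right)}\right) \left(-82\right) = \left(\left(-14 + 9^{2}\right) - - 66 \left(1 - 22\right)\right) \left(-82\right) = \left(\left(-14 + 81\right) - \left(-66\right) \left(-21\right)\right) \left(-82\right) = \left(67 - 1386\right) \left(-82\right) = \left(-1319\right) \left(-82\right) = 108158$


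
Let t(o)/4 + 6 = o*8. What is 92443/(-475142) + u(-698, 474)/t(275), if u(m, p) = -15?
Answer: -409203449/2084923096 ≈ -0.19627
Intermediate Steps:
t(o) = -24 + 32*o (t(o) = -24 + 4*(o*8) = -24 + 4*(8*o) = -24 + 32*o)
92443/(-475142) + u(-698, 474)/t(275) = 92443/(-475142) - 15/(-24 + 32*275) = 92443*(-1/475142) - 15/(-24 + 8800) = -92443/475142 - 15/8776 = -409203449/2084923096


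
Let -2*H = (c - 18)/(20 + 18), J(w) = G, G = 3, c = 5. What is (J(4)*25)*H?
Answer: 975/76 ≈ 12.829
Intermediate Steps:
J(w) = 3
H = 13/76 (H = -(5 - 18)/(2*(20 + 18)) = -(-13)/(2*38) = -1/2*(-13/38) = 13/76 ≈ 0.17105)
(J(4)*25)*H = (3*25)*(13/76) = 75*(13/76) = 975/76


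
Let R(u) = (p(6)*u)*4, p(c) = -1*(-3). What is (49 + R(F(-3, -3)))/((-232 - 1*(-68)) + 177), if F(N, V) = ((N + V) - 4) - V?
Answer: -35/13 ≈ -2.6923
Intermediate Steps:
p(c) = 3
F(N, V) = -4 + N (F(N, V) = (-4 + N + V) - V = -4 + N)
R(u) = 12*u (R(u) = (3*u)*4 = 12*u)
(49 + R(F(-3, -3)))/((-232 - 1*(-68)) + 177) = (49 + 12*(-4 - 3))/((-232 - 1*(-68)) + 177) = (49 + 12*(-7))/((-232 + 68) + 177) = (49 - 84)/(-164 + 177) = -35/13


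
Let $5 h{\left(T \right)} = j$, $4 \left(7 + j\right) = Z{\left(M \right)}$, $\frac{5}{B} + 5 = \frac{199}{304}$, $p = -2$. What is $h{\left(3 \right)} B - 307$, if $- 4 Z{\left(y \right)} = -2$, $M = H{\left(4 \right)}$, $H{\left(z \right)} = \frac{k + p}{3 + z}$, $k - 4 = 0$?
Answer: $- \frac{403457}{1321} \approx -305.42$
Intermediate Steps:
$k = 4$ ($k = 4 + 0 = 4$)
$B = - \frac{1520}{1321}$ ($B = \frac{5}{-5 + \frac{199}{304}} = \frac{5}{- \frac{1321}{304}} = 5 \left(- \frac{304}{1321}\right) = - \frac{1520}{1321} \approx -1.1506$)
$H{\left(z \right)} = \frac{2}{3 + z}$ ($H{\left(z \right)} = \frac{4 - 2}{3 + z} = \frac{2}{3 + z}$)
$M = \frac{2}{7}$ ($M = \frac{2}{3 + 4} = \frac{2}{7} \approx 0.28571$)
$Z{\left(y \right)} = \frac{1}{2}$ ($Z{\left(y \right)} = \left(- \frac{1}{4}\right) \left(-2\right) = \frac{1}{2}$)
$j = - \frac{55}{8}$ ($j = -7 + \frac{1}{4} \cdot \frac{1}{2} = -7 + \frac{1}{8} = - \frac{55}{8} \approx -6.875$)
$h{\left(T \right)} = - \frac{11}{8}$ ($h{\left(T \right)} = \frac{1}{5} \left(- \frac{55}{8}\right) = - \frac{11}{8}$)
$h{\left(3 \right)} B - 307 = \left(- \frac{11}{8}\right) \left(- \frac{1520}{1321}\right) - 307 = \frac{2090}{1321} - 307 = - \frac{403457}{1321}$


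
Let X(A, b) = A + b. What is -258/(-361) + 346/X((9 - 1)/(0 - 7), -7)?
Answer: -45244/1083 ≈ -41.777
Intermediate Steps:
-258/(-361) + 346/X((9 - 1)/(0 - 7), -7) = -258/(-361) + 346/((9 - 1)/(0 - 7) - 7) = -258*(-1/361) + 346/(8/(-7) - 7) = 258/361 + 346/(8*(-1/7) - 7) = 258/361 + 346/(-8/7 - 7) = 258/361 + 346/(-57/7) = 258/361 + 346*(-7/57) = 258/361 - 2422/57 = -45244/1083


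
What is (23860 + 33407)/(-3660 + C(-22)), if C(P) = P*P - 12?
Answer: -57267/3188 ≈ -17.963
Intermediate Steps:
C(P) = -12 + P² (C(P) = P² - 12 = -12 + P²)
(23860 + 33407)/(-3660 + C(-22)) = (23860 + 33407)/(-3660 + (-12 + (-22)²)) = 57267/(-3660 + (-12 + 484)) = 57267/(-3660 + 472) = 57267/(-3188) = 57267*(-1/3188) = -57267/3188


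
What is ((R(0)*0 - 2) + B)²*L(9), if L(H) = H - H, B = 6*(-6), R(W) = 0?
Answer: 0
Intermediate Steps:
B = -36
L(H) = 0
((R(0)*0 - 2) + B)²*L(9) = ((0*0 - 2) - 36)²*0 = ((0 - 2) - 36)²*0 = (-2 - 36)²*0 = (-38)²*0 = 1444*0 = 0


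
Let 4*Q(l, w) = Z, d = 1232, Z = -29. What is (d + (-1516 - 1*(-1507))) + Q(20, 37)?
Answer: 4863/4 ≈ 1215.8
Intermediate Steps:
Q(l, w) = -29/4 (Q(l, w) = (1/4)*(-29) = -29/4)
(d + (-1516 - 1*(-1507))) + Q(20, 37) = (1232 + (-1516 - 1*(-1507))) - 29/4 = (1232 + (-1516 + 1507)) - 29/4 = (1232 - 9) - 29/4 = 1223 - 29/4 = 4863/4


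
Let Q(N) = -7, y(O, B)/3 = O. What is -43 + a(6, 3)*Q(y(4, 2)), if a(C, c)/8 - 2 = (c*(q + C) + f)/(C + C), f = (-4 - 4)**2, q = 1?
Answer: -1655/3 ≈ -551.67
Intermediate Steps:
y(O, B) = 3*O
f = 64 (f = (-8)**2 = 64)
a(C, c) = 16 + 4*(64 + c*(1 + C))/C (a(C, c) = 16 + 8*((c*(1 + C) + 64)/(C + C)) = 16 + 8*((64 + c*(1 + C))/((2*C))) = 16 + 8*((64 + c*(1 + C))*(1/(2*C))) = 16 + 8*((64 + c*(1 + C))/(2*C)) = 16 + 4*(64 + c*(1 + C))/C)
-43 + a(6, 3)*Q(y(4, 2)) = -43 + (4*(64 + 3 + 6*(4 + 3))/6)*(-7) = -43 + (4*(1/6)*(64 + 3 + 6*7))*(-7) = -43 + (4*(1/6)*(64 + 3 + 42))*(-7) = -43 + (4*(1/6)*109)*(-7) = -43 + (218/3)*(-7) = -43 - 1526/3 = -1655/3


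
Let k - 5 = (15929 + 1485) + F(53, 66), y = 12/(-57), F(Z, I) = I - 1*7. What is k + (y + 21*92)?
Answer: 368786/19 ≈ 19410.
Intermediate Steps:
F(Z, I) = -7 + I (F(Z, I) = I - 7 = -7 + I)
y = -4/19 (y = 12*(-1/57) = -4/19 ≈ -0.21053)
k = 17478 (k = 5 + ((15929 + 1485) + (-7 + 66)) = 5 + (17414 + 59) = 5 + 17473 = 17478)
k + (y + 21*92) = 17478 + (-4/19 + 21*92) = 17478 + (-4/19 + 1932) = 17478 + 36704/19 = 368786/19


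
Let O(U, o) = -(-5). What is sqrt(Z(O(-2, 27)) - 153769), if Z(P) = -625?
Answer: I*sqrt(154394) ≈ 392.93*I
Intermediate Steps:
O(U, o) = 5 (O(U, o) = -1*(-5) = 5)
sqrt(Z(O(-2, 27)) - 153769) = sqrt(-625 - 153769) = sqrt(-154394) = I*sqrt(154394)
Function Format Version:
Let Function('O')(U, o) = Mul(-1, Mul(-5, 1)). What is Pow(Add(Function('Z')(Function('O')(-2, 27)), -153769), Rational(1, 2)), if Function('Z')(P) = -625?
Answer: Mul(I, Pow(154394, Rational(1, 2))) ≈ Mul(392.93, I)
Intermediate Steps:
Function('O')(U, o) = 5 (Function('O')(U, o) = Mul(-1, -5) = 5)
Pow(Add(Function('Z')(Function('O')(-2, 27)), -153769), Rational(1, 2)) = Pow(Add(-625, -153769), Rational(1, 2)) = Pow(-154394, Rational(1, 2)) = Mul(I, Pow(154394, Rational(1, 2)))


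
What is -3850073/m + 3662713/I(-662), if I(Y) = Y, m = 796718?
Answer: -730174531065/131856829 ≈ -5537.6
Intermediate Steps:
-3850073/m + 3662713/I(-662) = -3850073/796718 + 3662713/(-662) = -3850073*1/796718 + 3662713*(-1/662) = -3850073/796718 - 3662713/662 = -730174531065/131856829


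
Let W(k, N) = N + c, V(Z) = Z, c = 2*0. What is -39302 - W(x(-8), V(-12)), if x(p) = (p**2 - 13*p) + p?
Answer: -39290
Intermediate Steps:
c = 0
x(p) = p**2 - 12*p
W(k, N) = N (W(k, N) = N + 0 = N)
-39302 - W(x(-8), V(-12)) = -39302 - 1*(-12) = -39302 + 12 = -39290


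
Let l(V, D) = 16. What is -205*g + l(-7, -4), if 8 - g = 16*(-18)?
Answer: -60664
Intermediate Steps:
g = 296 (g = 8 - 16*(-18) = 8 - 1*(-288) = 8 + 288 = 296)
-205*g + l(-7, -4) = -205*296 + 16 = -60680 + 16 = -60664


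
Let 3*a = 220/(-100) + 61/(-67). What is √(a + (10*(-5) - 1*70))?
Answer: I*√122250210/1005 ≈ 11.002*I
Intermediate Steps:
a = -1042/1005 (a = (220/(-100) + 61/(-67))/3 = (220*(-1/100) + 61*(-1/67))/3 = (-11/5 - 61/67)/3 = (⅓)*(-1042/335) = -1042/1005 ≈ -1.0368)
√(a + (10*(-5) - 1*70)) = √(-1042/1005 + (10*(-5) - 1*70)) = √(-1042/1005 + (-50 - 70)) = √(-1042/1005 - 120) = √(-121642/1005) = I*√122250210/1005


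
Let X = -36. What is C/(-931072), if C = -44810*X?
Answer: -201645/116384 ≈ -1.7326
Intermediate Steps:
C = 1613160 (C = -44810*(-36) = 1613160)
C/(-931072) = 1613160/(-931072) = 1613160*(-1/931072) = -201645/116384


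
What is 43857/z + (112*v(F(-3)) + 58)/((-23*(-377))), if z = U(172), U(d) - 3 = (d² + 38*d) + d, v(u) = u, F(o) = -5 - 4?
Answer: 345803797/314713945 ≈ 1.0988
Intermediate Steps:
F(o) = -9
U(d) = 3 + d² + 39*d (U(d) = 3 + ((d² + 38*d) + d) = 3 + (d² + 39*d) = 3 + d² + 39*d)
z = 36295 (z = 3 + 172² + 39*172 = 3 + 29584 + 6708 = 36295)
43857/z + (112*v(F(-3)) + 58)/((-23*(-377))) = 43857/36295 + (112*(-9) + 58)/((-23*(-377))) = 43857*(1/36295) + (-1008 + 58)/8671 = 43857/36295 - 950*1/8671 = 43857/36295 - 950/8671 = 345803797/314713945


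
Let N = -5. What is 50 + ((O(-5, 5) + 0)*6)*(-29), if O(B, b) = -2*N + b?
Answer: -2560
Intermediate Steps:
O(B, b) = 10 + b (O(B, b) = -2*(-5) + b = 10 + b)
50 + ((O(-5, 5) + 0)*6)*(-29) = 50 + (((10 + 5) + 0)*6)*(-29) = 50 + ((15 + 0)*6)*(-29) = 50 + (15*6)*(-29) = 50 + 90*(-29) = 50 - 2610 = -2560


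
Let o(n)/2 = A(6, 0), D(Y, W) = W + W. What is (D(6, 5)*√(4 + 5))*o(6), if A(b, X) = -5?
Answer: -300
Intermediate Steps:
D(Y, W) = 2*W
o(n) = -10 (o(n) = 2*(-5) = -10)
(D(6, 5)*√(4 + 5))*o(6) = ((2*5)*√(4 + 5))*(-10) = (10*√9)*(-10) = (10*3)*(-10) = 30*(-10) = -300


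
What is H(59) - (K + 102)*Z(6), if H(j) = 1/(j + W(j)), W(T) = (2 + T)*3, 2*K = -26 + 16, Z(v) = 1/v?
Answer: -5867/363 ≈ -16.163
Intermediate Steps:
K = -5 (K = (-26 + 16)/2 = (½)*(-10) = -5)
W(T) = 6 + 3*T
H(j) = 1/(6 + 4*j) (H(j) = 1/(j + (6 + 3*j)) = 1/(6 + 4*j))
H(59) - (K + 102)*Z(6) = 1/(2*(3 + 2*59)) - (-5 + 102)/6 = 1/(2*(3 + 118)) - 97/6 = (½)/121 - 1*97/6 = (½)*(1/121) - 97/6 = 1/242 - 97/6 = -5867/363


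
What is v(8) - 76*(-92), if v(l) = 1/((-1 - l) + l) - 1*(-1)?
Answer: 6992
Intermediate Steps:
v(l) = 0 (v(l) = 1/(-1) + 1 = -1 + 1 = 0)
v(8) - 76*(-92) = 0 - 76*(-92) = 0 + 6992 = 6992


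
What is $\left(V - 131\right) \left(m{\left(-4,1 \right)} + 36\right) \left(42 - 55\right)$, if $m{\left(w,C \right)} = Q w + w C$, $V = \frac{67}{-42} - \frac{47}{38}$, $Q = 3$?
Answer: $\frac{13883740}{399} \approx 34796.0$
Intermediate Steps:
$V = - \frac{1130}{399}$ ($V = 67 \left(- \frac{1}{42}\right) - \frac{47}{38} = - \frac{67}{42} - \frac{47}{38} = - \frac{1130}{399} \approx -2.8321$)
$m{\left(w,C \right)} = 3 w + C w$ ($m{\left(w,C \right)} = 3 w + w C = 3 w + C w$)
$\left(V - 131\right) \left(m{\left(-4,1 \right)} + 36\right) \left(42 - 55\right) = \left(- \frac{1130}{399} - 131\right) \left(- 4 \left(3 + 1\right) + 36\right) \left(42 - 55\right) = - \frac{53399 \left(\left(-4\right) 4 + 36\right) \left(-13\right)}{399} = - \frac{53399 \left(-16 + 36\right) \left(-13\right)}{399} = - \frac{53399 \cdot 20 \left(-13\right)}{399} = \left(- \frac{53399}{399}\right) \left(-260\right) = \frac{13883740}{399}$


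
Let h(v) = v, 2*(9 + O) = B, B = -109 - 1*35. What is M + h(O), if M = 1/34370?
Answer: -2783969/34370 ≈ -81.000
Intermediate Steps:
B = -144 (B = -109 - 35 = -144)
O = -81 (O = -9 + (½)*(-144) = -9 - 72 = -81)
M = 1/34370 ≈ 2.9095e-5
M + h(O) = 1/34370 - 81 = -2783969/34370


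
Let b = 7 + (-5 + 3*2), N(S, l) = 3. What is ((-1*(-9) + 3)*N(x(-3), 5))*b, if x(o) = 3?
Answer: 288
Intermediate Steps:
b = 8 (b = 7 + (-5 + 6) = 7 + 1 = 8)
((-1*(-9) + 3)*N(x(-3), 5))*b = ((-1*(-9) + 3)*3)*8 = ((9 + 3)*3)*8 = (12*3)*8 = 36*8 = 288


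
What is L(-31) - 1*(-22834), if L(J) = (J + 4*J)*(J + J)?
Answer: 32444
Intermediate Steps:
L(J) = 10*J² (L(J) = (5*J)*(2*J) = 10*J²)
L(-31) - 1*(-22834) = 10*(-31)² - 1*(-22834) = 10*961 + 22834 = 9610 + 22834 = 32444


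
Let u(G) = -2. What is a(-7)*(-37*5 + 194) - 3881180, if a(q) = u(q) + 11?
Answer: -3881099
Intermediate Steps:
a(q) = 9 (a(q) = -2 + 11 = 9)
a(-7)*(-37*5 + 194) - 3881180 = 9*(-37*5 + 194) - 3881180 = 9*(-185 + 194) - 3881180 = 9*9 - 3881180 = 81 - 3881180 = -3881099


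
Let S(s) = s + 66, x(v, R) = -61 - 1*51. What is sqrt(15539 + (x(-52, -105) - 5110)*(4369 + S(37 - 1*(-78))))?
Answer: I*sqrt(23744561) ≈ 4872.8*I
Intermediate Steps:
x(v, R) = -112 (x(v, R) = -61 - 51 = -112)
S(s) = 66 + s
sqrt(15539 + (x(-52, -105) - 5110)*(4369 + S(37 - 1*(-78)))) = sqrt(15539 + (-112 - 5110)*(4369 + (66 + (37 - 1*(-78))))) = sqrt(15539 - 5222*(4369 + (66 + (37 + 78)))) = sqrt(15539 - 5222*(4369 + (66 + 115))) = sqrt(15539 - 5222*(4369 + 181)) = sqrt(15539 - 5222*4550) = sqrt(15539 - 23760100) = sqrt(-23744561) = I*sqrt(23744561)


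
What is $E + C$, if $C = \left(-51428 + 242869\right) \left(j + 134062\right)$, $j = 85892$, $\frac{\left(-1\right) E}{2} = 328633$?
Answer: $42107556448$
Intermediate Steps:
$E = -657266$ ($E = \left(-2\right) 328633 = -657266$)
$C = 42108213714$ ($C = \left(-51428 + 242869\right) \left(85892 + 134062\right) = 191441 \cdot 219954 = 42108213714$)
$E + C = -657266 + 42108213714 = 42107556448$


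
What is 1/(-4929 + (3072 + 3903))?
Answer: 1/2046 ≈ 0.00048876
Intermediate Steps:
1/(-4929 + (3072 + 3903)) = 1/(-4929 + 6975) = 1/2046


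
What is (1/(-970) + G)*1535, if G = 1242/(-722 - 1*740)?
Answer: -185152007/141814 ≈ -1305.6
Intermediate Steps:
G = -621/731 (G = 1242/(-722 - 740) = 1242/(-1462) = 1242*(-1/1462) = -621/731 ≈ -0.84952)
(1/(-970) + G)*1535 = (1/(-970) - 621/731)*1535 = (-1/970 - 621/731)*1535 = -603101/709070*1535 = -185152007/141814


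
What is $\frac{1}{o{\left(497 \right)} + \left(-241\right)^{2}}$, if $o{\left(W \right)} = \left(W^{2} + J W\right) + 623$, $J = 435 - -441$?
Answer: $\frac{1}{741085} \approx 1.3494 \cdot 10^{-6}$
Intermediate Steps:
$J = 876$ ($J = 435 + 441 = 876$)
$o{\left(W \right)} = 623 + W^{2} + 876 W$ ($o{\left(W \right)} = \left(W^{2} + 876 W\right) + 623 = 623 + W^{2} + 876 W$)
$\frac{1}{o{\left(497 \right)} + \left(-241\right)^{2}} = \frac{1}{\left(623 + 497^{2} + 876 \cdot 497\right) + \left(-241\right)^{2}} = \frac{1}{\left(623 + 247009 + 435372\right) + 58081} = \frac{1}{683004 + 58081} = \frac{1}{741085}$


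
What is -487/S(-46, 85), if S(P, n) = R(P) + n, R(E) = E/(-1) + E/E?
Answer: -487/132 ≈ -3.6894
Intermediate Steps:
R(E) = 1 - E (R(E) = E*(-1) + 1 = -E + 1 = 1 - E)
S(P, n) = 1 + n - P (S(P, n) = (1 - P) + n = 1 + n - P)
-487/S(-46, 85) = -487/(1 + 85 - 1*(-46)) = -487/(1 + 85 + 46) = -487/132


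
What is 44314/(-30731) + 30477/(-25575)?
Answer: -689973079/261981775 ≈ -2.6337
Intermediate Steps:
44314/(-30731) + 30477/(-25575) = 44314*(-1/30731) + 30477*(-1/25575) = -44314/30731 - 10159/8525 = -689973079/261981775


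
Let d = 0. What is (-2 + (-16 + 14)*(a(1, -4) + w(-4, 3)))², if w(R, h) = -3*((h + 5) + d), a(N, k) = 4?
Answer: 1444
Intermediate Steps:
w(R, h) = -15 - 3*h (w(R, h) = -3*((h + 5) + 0) = -3*((5 + h) + 0) = -3*(5 + h) = -15 - 3*h)
(-2 + (-16 + 14)*(a(1, -4) + w(-4, 3)))² = (-2 + (-16 + 14)*(4 + (-15 - 3*3)))² = (-2 - 2*(4 + (-15 - 9)))² = (-2 - 2*(4 - 24))² = (-2 - 2*(-20))² = (-2 + 40)² = 38² = 1444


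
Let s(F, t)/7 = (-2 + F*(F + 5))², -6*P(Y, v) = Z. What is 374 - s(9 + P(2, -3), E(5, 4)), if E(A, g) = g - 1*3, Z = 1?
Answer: -130575799/1296 ≈ -1.0075e+5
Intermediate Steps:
P(Y, v) = -⅙ (P(Y, v) = -⅙*1 = -⅙)
E(A, g) = -3 + g (E(A, g) = g - 3 = -3 + g)
s(F, t) = 7*(-2 + F*(5 + F))² (s(F, t) = 7*(-2 + F*(F + 5))² = 7*(-2 + F*(5 + F))²)
374 - s(9 + P(2, -3), E(5, 4)) = 374 - 7*(-2 + (9 - ⅙)² + 5*(9 - ⅙))² = 374 - 7*(-2 + (53/6)² + 5*(53/6))² = 374 - 7*(-2 + 2809/36 + 265/6)² = 374 - 7*(4327/36)² = 374 - 7*18722929/1296 = 374 - 1*131060503/1296 = 374 - 131060503/1296 = -130575799/1296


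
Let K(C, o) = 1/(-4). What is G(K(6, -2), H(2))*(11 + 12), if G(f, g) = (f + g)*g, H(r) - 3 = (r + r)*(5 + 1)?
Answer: 66447/4 ≈ 16612.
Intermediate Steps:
K(C, o) = -¼
H(r) = 3 + 12*r (H(r) = 3 + (r + r)*(5 + 1) = 3 + (2*r)*6 = 3 + 12*r)
G(f, g) = g*(f + g)
G(K(6, -2), H(2))*(11 + 12) = ((3 + 12*2)*(-¼ + (3 + 12*2)))*(11 + 12) = ((3 + 24)*(-¼ + (3 + 24)))*23 = (27*(-¼ + 27))*23 = (27*(107/4))*23 = (2889/4)*23 = 66447/4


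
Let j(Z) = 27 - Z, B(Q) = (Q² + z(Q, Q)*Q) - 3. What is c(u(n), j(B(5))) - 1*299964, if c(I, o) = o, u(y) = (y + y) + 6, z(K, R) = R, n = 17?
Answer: -299984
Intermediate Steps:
B(Q) = -3 + 2*Q² (B(Q) = (Q² + Q*Q) - 3 = (Q² + Q²) - 3 = 2*Q² - 3 = -3 + 2*Q²)
u(y) = 6 + 2*y (u(y) = 2*y + 6 = 6 + 2*y)
c(u(n), j(B(5))) - 1*299964 = (27 - (-3 + 2*5²)) - 1*299964 = (27 - (-3 + 2*25)) - 299964 = (27 - (-3 + 50)) - 299964 = (27 - 1*47) - 299964 = (27 - 47) - 299964 = -20 - 299964 = -299984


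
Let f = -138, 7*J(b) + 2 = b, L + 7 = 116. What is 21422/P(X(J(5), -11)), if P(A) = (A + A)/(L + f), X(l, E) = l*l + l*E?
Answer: 15220331/222 ≈ 68560.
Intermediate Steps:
L = 109 (L = -7 + 116 = 109)
J(b) = -2/7 + b/7
X(l, E) = l² + E*l
P(A) = -2*A/29 (P(A) = (A + A)/(109 - 138) = (2*A)/(-29) = (2*A)*(-1/29) = -2*A/29)
21422/P(X(J(5), -11)) = 21422/((-2*(-2/7 + (⅐)*5)*(-11 + (-2/7 + (⅐)*5))/29)) = 21422/((-2*(-2/7 + 5/7)*(-11 + (-2/7 + 5/7))/29)) = 21422/((-6*(-11 + 3/7)/203)) = 21422/((-6*(-74)/(203*7))) = 21422/((-2/29*(-222/49))) = 21422/(444/1421) = 21422*(1421/444) = 15220331/222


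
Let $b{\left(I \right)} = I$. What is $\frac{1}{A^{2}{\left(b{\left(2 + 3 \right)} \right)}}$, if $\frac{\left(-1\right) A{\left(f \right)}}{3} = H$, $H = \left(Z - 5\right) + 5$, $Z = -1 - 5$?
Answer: $\frac{1}{324} \approx 0.0030864$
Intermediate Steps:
$Z = -6$
$H = -6$ ($H = \left(-6 - 5\right) + 5 = -11 + 5 = -6$)
$A{\left(f \right)} = 18$ ($A{\left(f \right)} = \left(-3\right) \left(-6\right) = 18$)
$\frac{1}{A^{2}{\left(b{\left(2 + 3 \right)} \right)}} = \frac{1}{18^{2}} = \frac{1}{324}$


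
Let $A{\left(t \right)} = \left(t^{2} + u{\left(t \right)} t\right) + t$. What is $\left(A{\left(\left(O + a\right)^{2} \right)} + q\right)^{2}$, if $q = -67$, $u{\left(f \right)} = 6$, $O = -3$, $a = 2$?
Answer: $3481$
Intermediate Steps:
$A{\left(t \right)} = t^{2} + 7 t$ ($A{\left(t \right)} = \left(t^{2} + 6 t\right) + t = t^{2} + 7 t$)
$\left(A{\left(\left(O + a\right)^{2} \right)} + q\right)^{2} = \left(\left(-3 + 2\right)^{2} \left(7 + \left(-3 + 2\right)^{2}\right) - 67\right)^{2} = \left(\left(-1\right)^{2} \left(7 + \left(-1\right)^{2}\right) - 67\right)^{2} = \left(1 \left(7 + 1\right) - 67\right)^{2} = \left(1 \cdot 8 - 67\right)^{2} = \left(8 - 67\right)^{2} = \left(-59\right)^{2} = 3481$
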